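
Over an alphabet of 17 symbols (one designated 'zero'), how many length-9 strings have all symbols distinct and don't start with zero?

First digit: 16 (nonzero). Second: 16 (not first). Third: 15, etc.
Total: 16 x 16 x 15 x 14 x 13 x 12 x 11 x 10 x 9.

Final answer: 8302694400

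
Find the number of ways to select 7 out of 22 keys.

C(22,7) = 22!/(7! x (22-7)!).

Final answer: C(22,7) = 170544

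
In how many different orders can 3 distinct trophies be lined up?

The number of ways to arrange 3 distinct objects is 3!.

Final answer: 3! = 6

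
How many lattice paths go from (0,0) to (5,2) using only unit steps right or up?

Each path has 5 right steps and 2 up steps in some order (7 steps total).
Choose which 2 of the 7 steps are up: C(7,2).

Final answer: C(7,2) = 21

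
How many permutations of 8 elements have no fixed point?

Derangements satisfy D(n) = (n-1)(D(n-1) + D(n-2)), starting from D(0)=1, D(1)=0.
Building up: D(2)=1, D(3)=2, D(4)=9, D(5)=44, D(6)=265, D(7)=1854.
D(8) = 7 x (D(7) + D(6)) = 7 x (1854 + 265).

Final answer: D(8) = 14833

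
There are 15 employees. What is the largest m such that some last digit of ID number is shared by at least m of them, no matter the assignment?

There are 10 possible values for last digit of ID number. With 15 employees and 10 categories, by pigeonhole: ceiling(15/10).

Final answer: 2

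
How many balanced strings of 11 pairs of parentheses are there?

This is a standard Catalan-number count: the answer is C_n. Here n = 11 (pairs).
C_n = C(2n,n)/(n+1), so C_{11} = C(22,11)/12 = 705432/12.

Final answer: C_{11} = 58786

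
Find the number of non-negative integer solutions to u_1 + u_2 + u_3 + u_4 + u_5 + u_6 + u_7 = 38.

Stars and bars with 38 stars and 6 bars:
C(38+7-1, 7-1) = C(44,6).

Final answer: C(44,6) = 7059052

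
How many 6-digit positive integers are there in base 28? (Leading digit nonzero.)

In base 28, the leading digit has 27 choices (1..27); each of the remaining 5 digits has 28 choices.
Total: 27 x 28^5.

Final answer: 464679936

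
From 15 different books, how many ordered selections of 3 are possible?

P(15,3) = 15!/(15-3)! = 15!/12!.

Final answer: P(15,3) = 2730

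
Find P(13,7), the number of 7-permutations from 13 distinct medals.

P(13,7) = 13!/(13-7)! = 13!/6!.

Final answer: P(13,7) = 8648640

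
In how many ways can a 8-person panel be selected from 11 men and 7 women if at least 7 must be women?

Sum over valid woman counts:
C(7,7)C(11,1).

Final answer: 11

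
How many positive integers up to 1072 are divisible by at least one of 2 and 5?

Multiples of 2: 536. Multiples of 5: 214. Of both (lcm=10): 107.
By inclusion-exclusion: 536 + 214 - 107.

Final answer: 643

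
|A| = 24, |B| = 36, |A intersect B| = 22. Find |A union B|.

|A union B| = |A| + |B| - |A intersect B| = 24 + 36 - 22.

Final answer: 38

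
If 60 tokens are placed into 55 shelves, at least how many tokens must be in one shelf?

By the pigeonhole principle: ceiling(60/55).

Final answer: 2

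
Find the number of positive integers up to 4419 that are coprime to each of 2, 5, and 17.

|div by 2|=2209, |div by 5|=883, |div by 17|=259.
|div by 2&5|=441, |div by 2&17|=129, |div by 5&17|=51, |div by all|=25.
By inclusion-exclusion, divisible by at least one: 2209+883+259-441-129-51+25 = 2755.
Not divisible by any: 4419 - 2755.

Final answer: 1664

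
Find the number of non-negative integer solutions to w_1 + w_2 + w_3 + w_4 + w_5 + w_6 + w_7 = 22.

Stars and bars with 22 stars and 6 bars:
C(22+7-1, 7-1) = C(28,6).

Final answer: C(28,6) = 376740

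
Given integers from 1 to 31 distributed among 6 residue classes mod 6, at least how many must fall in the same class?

By pigeonhole with 31 objects and 6 categories: ceiling(31/6).

Final answer: 6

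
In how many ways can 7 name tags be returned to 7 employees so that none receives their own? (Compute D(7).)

Use the recurrence D(n) = (n-1)(D(n-1) + D(n-2)) with D(0)=1, D(1)=0.
D(2) = 1 x (0 + 1) = 1
D(3) = 2 x (1 + 0) = 2
D(4) = 3 x (2 + 1) = 9
D(5) = 4 x (9 + 2) = 44
D(6) = 5 x (44 + 9) = 265
D(7) = 6 x (D(6) + D(5)) = 6 x (265 + 44)

Final answer: D(7) = 1854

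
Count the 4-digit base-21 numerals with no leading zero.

In base 21, the leading digit has 20 choices (1..20); each of the remaining 3 digits has 21 choices.
Total: 20 x 21^3.

Final answer: 185220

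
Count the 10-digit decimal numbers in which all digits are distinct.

First digit: 9 (not 0). Second: 9 (not first). Third: 8, etc.
Total: 9 x 9 x 8 x 7 x 6 x 5 x 4 x 3 x 2 x 1.

Final answer: 3265920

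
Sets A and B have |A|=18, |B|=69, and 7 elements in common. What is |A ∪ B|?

|A union B| = |A| + |B| - |A intersect B| = 18 + 69 - 7.

Final answer: 80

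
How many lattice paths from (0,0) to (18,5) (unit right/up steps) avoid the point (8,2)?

Total paths to (18,5): C(23,5) = 33649.
Paths through (8,2): C(10,2) x C(13,3) = 12870.
Avoiding (8,2): 33649 - 12870.

Final answer: 20779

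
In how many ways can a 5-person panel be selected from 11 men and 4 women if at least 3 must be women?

Sum over valid woman counts:
C(4,3)C(11,2) = 220
C(4,4)C(11,1) = 11
Total: 220 + 11.

Final answer: 231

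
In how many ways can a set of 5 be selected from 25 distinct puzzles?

C(25,5) = 25!/(5! x (25-5)!).

Final answer: C(25,5) = 53130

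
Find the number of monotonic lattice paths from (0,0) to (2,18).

Each path has 2 right steps and 18 up steps in some order (20 steps total).
Choose which 18 of the 20 steps are up: C(20,18).

Final answer: C(20,18) = 190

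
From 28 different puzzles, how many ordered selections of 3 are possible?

P(28,3) = 28!/(28-3)! = 28!/25!.

Final answer: P(28,3) = 19656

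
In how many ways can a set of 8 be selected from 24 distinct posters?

C(24,8) = 24!/(8! x (24-8)!).

Final answer: C(24,8) = 735471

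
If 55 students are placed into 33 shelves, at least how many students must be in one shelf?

By the pigeonhole principle: ceiling(55/33).

Final answer: 2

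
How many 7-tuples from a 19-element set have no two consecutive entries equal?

First character: 19 choices. Each subsequent: 18 choices (must differ from the previous one).
Total: 19 x 18^6.

Final answer: 19 x 18^{6} = 646232256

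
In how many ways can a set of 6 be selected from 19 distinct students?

C(19,6) = 19!/(6! x (19-6)!).

Final answer: C(19,6) = 27132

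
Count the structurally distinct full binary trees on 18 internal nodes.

This is counted by the nth Catalan number C_n. Here n = 18.
C_n = C(2n,n)/(n+1), so C_{18} = C(36,18)/19 = 9075135300/19.

Final answer: C_{18} = 477638700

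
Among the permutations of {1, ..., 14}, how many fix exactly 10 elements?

Choose which 10 elements are fixed: C(14,10) = 1001.
Derange the remaining 4 using D(j) = (j-1)(D(j-1) + D(j-2)), D(0)=1, D(1)=0: D(2)=1, D(3)=2, D(4)=9.
Total: 1001 x 9.

Final answer: C(14,10) D(4) = 9009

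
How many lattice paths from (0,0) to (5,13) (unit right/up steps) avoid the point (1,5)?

Total paths to (5,13): C(18,13) = 8568.
Paths through (1,5): C(6,5) x C(12,8) = 2970.
Avoiding (1,5): 8568 - 2970.

Final answer: 5598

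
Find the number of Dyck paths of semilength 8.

Total monotonic paths to (8,8): C(16,8) = 12870.
By the reflection principle, paths that go above the diagonal number C(16,9) = 11440.
Valid Dyck paths: 12870 - 11440.
(This is the Catalan number C_{8}.)

Final answer: C_{8} = 1430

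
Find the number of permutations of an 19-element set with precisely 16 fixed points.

Choose which 16 elements are fixed: C(19,16) = 969.
Derange the remaining 3 using D(j) = (j-1)(D(j-1) + D(j-2)), D(0)=1, D(1)=0: D(2)=1, D(3)=2.
Total: 969 x 2.

Final answer: C(19,16) D(3) = 1938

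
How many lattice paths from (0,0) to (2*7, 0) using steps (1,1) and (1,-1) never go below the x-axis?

Total monotonic paths to (7,7): C(14,7) = 3432.
Reflecting each bad path at its first crossing gives a bijection with paths to (6,8): C(14,8) = 3003.
Valid Dyck paths: 3432 - 3003.
(Equivalently, C_{7} = C(14,7)/8 = 3432/8.)

Final answer: C_{7} = 429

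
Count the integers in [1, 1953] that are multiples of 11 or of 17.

Multiples of 11: 177. Multiples of 17: 114. Of both (lcm=187): 10.
By inclusion-exclusion: 177 + 114 - 10.

Final answer: 281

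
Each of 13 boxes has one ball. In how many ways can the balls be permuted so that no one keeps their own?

Use the recurrence D(n) = (n-1)(D(n-1) + D(n-2)) with D(0)=1, D(1)=0.
D(2) = 1 x (0 + 1) = 1
D(3) = 2 x (1 + 0) = 2
D(4) = 3 x (2 + 1) = 9
D(5) = 4 x (9 + 2) = 44
D(6) = 5 x (44 + 9) = 265
D(7) = 6 x (265 + 44) = 1854
D(8) = 7 x (1854 + 265) = 14833
D(9) = 8 x (14833 + 1854) = 133496
D(10) = 9 x (133496 + 14833) = 1334961
D(11) = 10 x (1334961 + 133496) = 14684570
D(12) = 11 x (14684570 + 1334961) = 176214841
D(13) = 12 x (D(12) + D(11)) = 12 x (176214841 + 14684570)

Final answer: D(13) = 2290792932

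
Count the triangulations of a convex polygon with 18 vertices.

The structures are counted by the Catalan number C_n. Here n = 18 - 2 = 16.
Using C_0 = 1 and C_(k+1) = C_k x 2(2k+1)/(k+2), build up term by term: C_1=1, C_2=2, C_3=5, C_4=14, C_5=42, C_6=132, C_7=429, C_8=1430, C_9=4862, C_10=16796, C_11=58786, C_12=208012, C_13=742900, C_14=2674440, C_15=9694845, C_16=35357670.

Final answer: C_{16} = 35357670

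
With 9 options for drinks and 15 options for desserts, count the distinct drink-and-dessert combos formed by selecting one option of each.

By the multiplication principle: 9 x 15.

Final answer: 135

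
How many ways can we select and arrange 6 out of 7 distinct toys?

P(7,6) = 7!/(7-6)! = 7!/1!.

Final answer: P(7,6) = 5040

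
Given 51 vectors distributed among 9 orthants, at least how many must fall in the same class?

By pigeonhole with 51 objects and 9 categories: ceiling(51/9).

Final answer: 6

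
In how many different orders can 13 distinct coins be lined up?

The number of ways to arrange 13 distinct objects is 13!.

Final answer: 13! = 6227020800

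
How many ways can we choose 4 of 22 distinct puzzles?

C(22,4) = 22!/(4! x (22-4)!).

Final answer: C(22,4) = 7315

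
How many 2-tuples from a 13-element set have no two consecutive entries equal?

Let g(n) count such strings. g(1) = 13, and each valid string of length n-1 extends in 12 ways (any symbol but the last), so g(n) = 12 g(n-1).
Total: g(2) = 13 x 12^1.

Final answer: 13 x 12^{1} = 156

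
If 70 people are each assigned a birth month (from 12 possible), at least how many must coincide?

There are 12 possible values for birth month. With 70 people and 12 categories, by pigeonhole: ceiling(70/12).

Final answer: 6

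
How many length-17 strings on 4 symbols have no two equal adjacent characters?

First character: 4 choices. Each subsequent: 3 choices (must differ from the previous one).
Total: 4 x 3^16.

Final answer: 4 x 3^{16} = 172186884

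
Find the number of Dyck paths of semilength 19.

Total monotonic paths to (19,19): C(38,19) = 35345263800.
Paths that cross above y=x (reflection bijection): C(38,20) = 33578000610.
Valid Dyck paths: 35345263800 - 33578000610.
(This is the Catalan number C_{19}.)

Final answer: C_{19} = 1767263190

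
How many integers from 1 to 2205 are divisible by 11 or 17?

Multiples of 11: 200. Multiples of 17: 129. Of both (lcm=187): 11.
By inclusion-exclusion: 200 + 129 - 11.

Final answer: 318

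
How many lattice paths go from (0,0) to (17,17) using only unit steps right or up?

Each path has 17 right steps and 17 up steps in some order (34 steps total).
Choose which 17 of the 34 steps are up: C(34,17).

Final answer: C(34,17) = 2333606220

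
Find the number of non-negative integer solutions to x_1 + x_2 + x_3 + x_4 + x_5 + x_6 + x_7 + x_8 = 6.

Stars and bars with 6 stars and 7 bars:
C(6+8-1, 8-1) = C(13,7).

Final answer: C(13,7) = 1716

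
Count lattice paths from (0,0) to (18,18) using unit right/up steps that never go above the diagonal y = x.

Total monotonic paths to (18,18): C(36,18) = 9075135300.
By the reflection principle, paths that go above the diagonal number C(36,19) = 8597496600.
Valid Dyck paths: 9075135300 - 8597496600.
(Equivalently, C_{18} = C(36,18)/19 = 9075135300/19.)

Final answer: C_{18} = 477638700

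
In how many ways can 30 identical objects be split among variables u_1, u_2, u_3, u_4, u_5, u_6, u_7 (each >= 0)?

Stars and bars with 30 stars and 6 bars:
C(30+7-1, 7-1) = C(36,6).

Final answer: C(36,6) = 1947792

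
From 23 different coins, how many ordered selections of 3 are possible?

P(23,3) = 23!/(23-3)! = 23!/20!.

Final answer: P(23,3) = 10626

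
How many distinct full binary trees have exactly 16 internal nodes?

The structures are counted by the Catalan number C_n. Here n = 16.
C_n = (2n)!/(n!(n+1)!), so C_{16} = 32!/(16! x 17!) = C(32,16)/17 = 601080390/17.

Final answer: C_{16} = 35357670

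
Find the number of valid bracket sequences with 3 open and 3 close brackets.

The structures are counted by the Catalan number C_n. Here n = 3 (pairs).
C_n = C(2n,n)/(n+1), so C_{3} = C(6,3)/4 = 20/4.

Final answer: C_{3} = 5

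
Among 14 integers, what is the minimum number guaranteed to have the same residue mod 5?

There are 5 possible values for residue mod 5. With 14 integers and 5 categories, by pigeonhole: ceiling(14/5).

Final answer: 3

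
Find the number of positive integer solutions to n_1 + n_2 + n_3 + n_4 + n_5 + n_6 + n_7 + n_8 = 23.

Substitute n'_i = n_i - 1 (so n'_i >= 0). Then sum n'_i = 23 - 8 = 15.
Stars and bars: C(15+8-1, 8-1) = C(22,7).

Final answer: C(22,7) = 170544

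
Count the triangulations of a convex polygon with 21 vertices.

This is counted by the nth Catalan number C_n. Here n = 21 - 2 = 19.
C_n = (2n)!/(n!(n+1)!), so C_{19} = 38!/(19! x 20!) = C(38,19)/20 = 35345263800/20.

Final answer: C_{19} = 1767263190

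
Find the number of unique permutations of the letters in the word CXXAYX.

Letters (A:1, C:1, X:3, Y:1). Total letters: 6.
Permutations = 6!/(3!).

Final answer: 120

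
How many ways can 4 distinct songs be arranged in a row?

The number of ways to arrange 4 distinct objects is 4!.

Final answer: 4! = 24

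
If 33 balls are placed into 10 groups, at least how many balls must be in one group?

By the pigeonhole principle: ceiling(33/10).

Final answer: 4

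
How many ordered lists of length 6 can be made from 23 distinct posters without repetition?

P(23,6) = 23!/(23-6)! = 23!/17!.

Final answer: P(23,6) = 72681840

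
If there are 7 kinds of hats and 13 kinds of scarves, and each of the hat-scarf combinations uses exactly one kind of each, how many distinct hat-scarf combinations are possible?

By the multiplication principle: 7 x 13.

Final answer: 91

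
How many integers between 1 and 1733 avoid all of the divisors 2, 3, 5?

|div by 2|=866, |div by 3|=577, |div by 5|=346.
|div by 2&3|=288, |div by 2&5|=173, |div by 3&5|=115, |div by all|=57.
By inclusion-exclusion, divisible by at least one: 866+577+346-288-173-115+57 = 1270.
Not divisible by any: 1733 - 1270.

Final answer: 463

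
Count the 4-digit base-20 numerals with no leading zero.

Leading digit: 19 options (nonzero). Other 3 digit(s): 20 options each.
Total: 19 x 20^3.

Final answer: 152000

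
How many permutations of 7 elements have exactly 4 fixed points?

Choose which 4 elements are fixed: C(7,4) = 35.
Derange the remaining 3 using D(j) = (j-1)(D(j-1) + D(j-2)), D(0)=1, D(1)=0: D(2)=1, D(3)=2.
Total: 35 x 2.

Final answer: C(7,4) D(3) = 70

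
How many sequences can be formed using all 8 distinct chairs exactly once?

The number of ways to arrange 8 distinct objects is 8!.

Final answer: 8! = 40320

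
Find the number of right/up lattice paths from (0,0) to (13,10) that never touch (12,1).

Total paths to (13,10): C(23,10) = 1144066.
Paths through (12,1): C(13,1) x C(10,9) = 130.
Avoiding (12,1): 1144066 - 130.

Final answer: 1143936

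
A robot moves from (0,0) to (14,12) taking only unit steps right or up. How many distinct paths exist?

Each path has 14 right steps and 12 up steps in some order (26 steps total).
Choose which 12 of the 26 steps are up: C(26,12).

Final answer: C(26,12) = 9657700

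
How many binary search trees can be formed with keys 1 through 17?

The structures are counted by the Catalan number C_n. Here n = 17.
C_n = C(2n,n)/(n+1), so C_{17} = C(34,17)/18 = 2333606220/18.

Final answer: C_{17} = 129644790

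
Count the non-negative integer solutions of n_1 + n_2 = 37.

Stars and bars with 37 stars and 1 bars:
C(37+2-1, 2-1) = C(38,1).

Final answer: C(38,1) = 38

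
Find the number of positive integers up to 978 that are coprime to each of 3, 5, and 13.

|div by 3|=326, |div by 5|=195, |div by 13|=75.
|div by 3&5|=65, |div by 3&13|=25, |div by 5&13|=15, |div by all|=5.
By inclusion-exclusion, divisible by at least one: 326+195+75-65-25-15+5 = 496.
Not divisible by any: 978 - 496.

Final answer: 482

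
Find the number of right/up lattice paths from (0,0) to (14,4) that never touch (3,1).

Total paths to (14,4): C(18,4) = 3060.
Paths through (3,1): C(4,1) x C(14,3) = 1456.
Avoiding (3,1): 3060 - 1456.

Final answer: 1604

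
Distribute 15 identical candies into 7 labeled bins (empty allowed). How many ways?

Stars and bars: C(n+k-1, k-1) = C(21,6).

Final answer: C(21,6) = 54264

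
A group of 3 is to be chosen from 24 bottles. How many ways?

C(24,3) = 24!/(3! x (24-3)!).

Final answer: C(24,3) = 2024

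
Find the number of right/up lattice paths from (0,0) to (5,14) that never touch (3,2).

Total paths to (5,14): C(19,14) = 11628.
Paths through (3,2): C(5,2) x C(14,12) = 910.
Avoiding (3,2): 11628 - 910.

Final answer: 10718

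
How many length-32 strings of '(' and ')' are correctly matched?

The structures are counted by the Catalan number C_n. Here n = 16 (pairs).
Using C_0 = 1 and C_(k+1) = C_k x 2(2k+1)/(k+2), build up term by term: C_1=1, C_2=2, C_3=5, C_4=14, C_5=42, C_6=132, C_7=429, C_8=1430, C_9=4862, C_10=16796, C_11=58786, C_12=208012, C_13=742900, C_14=2674440, C_15=9694845, C_16=35357670.

Final answer: C_{16} = 35357670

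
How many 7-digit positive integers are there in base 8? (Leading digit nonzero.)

These are the integers in [8^6, 8^7), so the count is 8^7 - 8^6 = 7 x 8^6.

Final answer: 1835008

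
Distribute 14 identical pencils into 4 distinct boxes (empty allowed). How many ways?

Stars and bars: C(n+k-1, k-1) = C(17,3).

Final answer: C(17,3) = 680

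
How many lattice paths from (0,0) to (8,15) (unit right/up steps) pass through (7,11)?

Paths (0,0)->(7,11): C(18,11) = 31824.
Paths (7,11)->(8,15): C(5,4) = 5.
By multiplication principle: 31824 x 5.

Final answer: 159120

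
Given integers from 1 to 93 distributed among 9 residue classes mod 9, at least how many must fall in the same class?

By pigeonhole with 93 objects and 9 categories: ceiling(93/9).

Final answer: 11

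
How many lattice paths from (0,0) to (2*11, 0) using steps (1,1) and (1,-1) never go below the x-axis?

Total monotonic paths to (11,11): C(22,11) = 705432.
Reflecting each bad path at its first crossing gives a bijection with paths to (10,12): C(22,12) = 646646.
Valid Dyck paths: 705432 - 646646.
(These counts are the Catalan numbers.)

Final answer: C_{11} = 58786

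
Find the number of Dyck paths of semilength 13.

Total monotonic paths to (13,13): C(26,13) = 10400600.
Paths that cross above y=x (reflection bijection): C(26,14) = 9657700.
Valid Dyck paths: 10400600 - 9657700.
(Equivalently, C_{13} = C(26,13)/14 = 10400600/14.)

Final answer: C_{13} = 742900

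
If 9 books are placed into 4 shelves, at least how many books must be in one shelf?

By the pigeonhole principle: ceiling(9/4).

Final answer: 3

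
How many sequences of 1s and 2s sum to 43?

Condition on the final move: it is a 1-step (f(n-1) ways to get there) or a 2-step (f(n-2) ways), so f(n) = f(n-1) + f(n-2), with f(1)=1, f(2)=2.
Building up term by term: f(1)=1, f(2)=2, f(3)=3, f(4)=5, f(5)=8, f(6)=13, f(7)=21, f(8)=34, f(9)=55, f(10)=89, f(11)=144, f(12)=233, f(13)=377, f(14)=610, f(15)=987, f(16)=1597, f(17)=2584, f(18)=4181, f(19)=6765, f(20)=10946, f(21)=17711, f(22)=28657, f(23)=46368, f(24)=75025, f(25)=121393, f(26)=196418, f(27)=317811, f(28)=514229, f(29)=832040, f(30)=1346269, f(31)=2178309, f(32)=3524578, f(33)=5702887, f(34)=9227465, f(35)=14930352, f(36)=24157817, f(37)=39088169, f(38)=63245986, f(39)=102334155, f(40)=165580141, f(41)=267914296, f(42)=433494437, f(43)=701408733.

Final answer: 701408733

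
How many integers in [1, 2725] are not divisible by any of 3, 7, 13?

|div by 3|=908, |div by 7|=389, |div by 13|=209.
|div by 3&7|=129, |div by 3&13|=69, |div by 7&13|=29, |div by all|=9.
By inclusion-exclusion, divisible by at least one: 908+389+209-129-69-29+9 = 1288.
Not divisible by any: 2725 - 1288.

Final answer: 1437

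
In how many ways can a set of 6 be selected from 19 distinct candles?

C(19,6) = 19!/(6! x 13!).

Final answer: \binom{19}{6} = 27132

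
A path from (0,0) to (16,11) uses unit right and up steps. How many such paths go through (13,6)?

Paths (0,0)->(13,6): C(19,6) = 27132.
Paths (13,6)->(16,11): C(8,5) = 56.
By multiplication principle: 27132 x 56.

Final answer: 1519392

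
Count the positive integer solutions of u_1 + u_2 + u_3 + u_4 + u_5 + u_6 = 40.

Substitute u'_i = u_i - 1 (so u'_i >= 0). Then sum u'_i = 40 - 6 = 34.
Stars and bars: C(34+6-1, 6-1) = C(39,5).

Final answer: C(39,5) = 575757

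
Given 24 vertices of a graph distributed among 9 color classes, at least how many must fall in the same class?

By pigeonhole with 24 objects and 9 categories: ceiling(24/9).

Final answer: 3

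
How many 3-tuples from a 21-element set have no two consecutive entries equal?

First character: 21 choices. Each subsequent: 20 choices (must differ from the previous one).
Total: 21 x 20^2.

Final answer: 21 x 20^{2} = 8400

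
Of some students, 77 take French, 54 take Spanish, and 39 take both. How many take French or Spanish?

|A union B| = |A| + |B| - |A intersect B| = 77 + 54 - 39.

Final answer: 92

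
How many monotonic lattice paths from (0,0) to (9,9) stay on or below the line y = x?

Total monotonic paths to (9,9): C(18,9) = 48620.
A path is bad iff it touches y = x + 1; reflecting its initial segment maps bad paths bijectively onto all paths to (8,10), of which there are C(18,10) = 43758.
Valid Dyck paths: 48620 - 43758.
(These counts are the Catalan numbers.)

Final answer: C_{9} = 4862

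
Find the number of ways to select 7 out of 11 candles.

C(11,7) = 11!/(7! x 4!).

Final answer: \binom{11}{7} = 330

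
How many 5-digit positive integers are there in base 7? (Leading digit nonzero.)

Leading digit: 6 options (nonzero). Other 4 digit(s): 7 options each.
Total: 6 x 7^4.

Final answer: 14406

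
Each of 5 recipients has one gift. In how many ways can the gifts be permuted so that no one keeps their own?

Use the recurrence D(n) = (n-1)(D(n-1) + D(n-2)) with D(0)=1, D(1)=0.
D(2) = 1 x (0 + 1) = 1
D(3) = 2 x (1 + 0) = 2
D(4) = 3 x (2 + 1) = 9
D(5) = 4 x (D(4) + D(3)) = 4 x (9 + 2)

Final answer: D(5) = 44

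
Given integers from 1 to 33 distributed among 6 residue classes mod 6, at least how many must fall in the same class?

By pigeonhole with 33 objects and 6 categories: ceiling(33/6).

Final answer: 6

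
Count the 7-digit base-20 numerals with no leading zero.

In base 20, the leading digit has 19 choices (1..19); each of the remaining 6 digits has 20 choices.
Total: 19 x 20^6.

Final answer: 1216000000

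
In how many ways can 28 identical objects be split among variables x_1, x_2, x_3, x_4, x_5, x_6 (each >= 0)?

Stars and bars with 28 stars and 5 bars:
C(28+6-1, 6-1) = C(33,5).

Final answer: C(33,5) = 237336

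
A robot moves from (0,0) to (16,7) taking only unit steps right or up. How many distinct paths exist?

Each path has 16 right steps and 7 up steps in some order (23 steps total).
Choose which 7 of the 23 steps are up: C(23,7).

Final answer: C(23,7) = 245157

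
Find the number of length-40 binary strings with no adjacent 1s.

Let a(n) count valid strings. If the last bit is 0 the prefix is any valid string of length n-1; if it is 1 the string must end in 01 with a valid prefix of length n-2. So a(n) = a(n-1) + a(n-2), a(1)=2, a(2)=3.
Iterating the recurrence: a(1)=2, a(2)=3, a(3)=5, a(4)=8, a(5)=13, a(6)=21, a(7)=34, a(8)=55, a(9)=89, a(10)=144, a(11)=233, a(12)=377, a(13)=610, a(14)=987, a(15)=1597, a(16)=2584, a(17)=4181, a(18)=6765, a(19)=10946, a(20)=17711, a(21)=28657, a(22)=46368, a(23)=75025, a(24)=121393, a(25)=196418, a(26)=317811, a(27)=514229, a(28)=832040, a(29)=1346269, a(30)=2178309, a(31)=3524578, a(32)=5702887, a(33)=9227465, a(34)=14930352, a(35)=24157817, a(36)=39088169, a(37)=63245986, a(38)=102334155, a(39)=165580141, a(40)=267914296.

Final answer: 267914296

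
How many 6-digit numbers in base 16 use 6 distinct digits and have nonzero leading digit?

First digit: 15 (nonzero). Second: 15 (not first). Third: 14, etc.
Total: 15 x 15 x 14 x 13 x 12 x 11.

Final answer: 5405400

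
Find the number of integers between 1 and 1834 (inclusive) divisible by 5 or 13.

Multiples of 5: 366. Multiples of 13: 141. Of both (lcm=65): 28.
By inclusion-exclusion: 366 + 141 - 28.

Final answer: 479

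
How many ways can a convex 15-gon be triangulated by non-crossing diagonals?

The structures are counted by the Catalan number C_n. Here n = 15 - 2 = 13.
C_n = C(2n,n) - C(2n,n+1), so C_{13} = C(26,13) - C(26,14) = 10400600 - 9657700.

Final answer: C_{13} = 742900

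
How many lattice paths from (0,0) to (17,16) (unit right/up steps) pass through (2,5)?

Paths (0,0)->(2,5): C(7,5) = 21.
Paths (2,5)->(17,16): C(26,11) = 7726160.
By multiplication principle: 21 x 7726160.

Final answer: 162249360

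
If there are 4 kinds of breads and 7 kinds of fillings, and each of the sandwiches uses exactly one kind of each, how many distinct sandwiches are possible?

By the multiplication principle: 4 x 7.

Final answer: 28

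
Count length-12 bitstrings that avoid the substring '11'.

A valid string ends in 0 (append to any length-(n-1) valid string) or in 01 (append to any length-(n-2) valid string), so a(n) = a(n-1) + a(n-2) with a(1)=2, a(2)=3.
Building up term by term: a(1)=2, a(2)=3, a(3)=5, a(4)=8, a(5)=13, a(6)=21, a(7)=34, a(8)=55, a(9)=89, a(10)=144, a(11)=233, a(12)=377.

Final answer: 377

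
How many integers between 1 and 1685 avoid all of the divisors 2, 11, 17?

|div by 2|=842, |div by 11|=153, |div by 17|=99.
|div by 2&11|=76, |div by 2&17|=49, |div by 11&17|=9, |div by all|=4.
By inclusion-exclusion, divisible by at least one: 842+153+99-76-49-9+4 = 964.
Not divisible by any: 1685 - 964.

Final answer: 721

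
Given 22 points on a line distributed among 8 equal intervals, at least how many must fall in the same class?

By pigeonhole with 22 objects and 8 categories: ceiling(22/8).

Final answer: 3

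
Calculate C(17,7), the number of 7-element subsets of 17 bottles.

C(17,7) = 17!/(7! x (17-7)!).

Final answer: C(17,7) = 19448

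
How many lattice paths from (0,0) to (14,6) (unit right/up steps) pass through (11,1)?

Paths (0,0)->(11,1): C(12,1) = 12.
Paths (11,1)->(14,6): C(8,5) = 56.
By multiplication principle: 12 x 56.

Final answer: 672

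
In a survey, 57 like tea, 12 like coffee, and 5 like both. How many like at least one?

|A union B| = |A| + |B| - |A intersect B| = 57 + 12 - 5.

Final answer: 64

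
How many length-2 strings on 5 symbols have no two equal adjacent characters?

First character: 5 choices. Each subsequent: 4 choices (must differ from the previous one).
Total: 5 x 4^1.

Final answer: 5 x 4^{1} = 20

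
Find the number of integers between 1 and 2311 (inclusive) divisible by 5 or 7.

Multiples of 5: 462. Multiples of 7: 330. Of both (lcm=35): 66.
By inclusion-exclusion: 462 + 330 - 66.

Final answer: 726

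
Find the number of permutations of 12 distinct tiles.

The number of ways to arrange 12 distinct objects is 12!.

Final answer: 12! = 479001600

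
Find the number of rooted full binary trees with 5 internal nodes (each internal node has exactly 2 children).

This is a standard Catalan-number count: the answer is C_n. Here n = 5.
C_n = (2n)!/(n!(n+1)!), so C_{5} = 10!/(5! x 6!) = C(10,5)/6 = 252/6.

Final answer: C_{5} = 42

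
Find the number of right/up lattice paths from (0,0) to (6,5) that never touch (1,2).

Total paths to (6,5): C(11,5) = 462.
Paths through (1,2): C(3,2) x C(8,3) = 168.
Avoiding (1,2): 462 - 168.

Final answer: 294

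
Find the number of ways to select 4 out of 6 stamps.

C(6,4) = 6!/(4! x (6-4)!).

Final answer: C(6,4) = 15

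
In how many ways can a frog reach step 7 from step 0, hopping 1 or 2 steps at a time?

Condition on the final move: it is a 1-step (f(n-1) ways to get there) or a 2-step (f(n-2) ways), so f(n) = f(n-1) + f(n-2), with f(1)=1, f(2)=2.
Computing successive values: f(1)=1, f(2)=2, f(3)=3, f(4)=5, f(5)=8, f(6)=13, f(7)=21.

Final answer: 21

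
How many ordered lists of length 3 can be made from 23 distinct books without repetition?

P(23,3) = 23!/(23-3)! = 23!/20!.

Final answer: P(23,3) = 10626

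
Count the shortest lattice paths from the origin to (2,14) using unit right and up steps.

Each path has 2 right steps and 14 up steps in some order (16 steps total).
Choose which 14 of the 16 steps are up: C(16,14).

Final answer: C(16,14) = 120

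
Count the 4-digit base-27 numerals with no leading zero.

Leading digit: 26 options (nonzero). Other 3 digit(s): 27 options each.
Total: 26 x 27^3.

Final answer: 511758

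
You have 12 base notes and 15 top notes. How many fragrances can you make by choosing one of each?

By the multiplication principle: 12 x 15.

Final answer: 180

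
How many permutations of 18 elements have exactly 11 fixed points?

Choose which 11 elements are fixed: C(18,11) = 31824.
Derange the remaining 7 using D(j) = (j-1)(D(j-1) + D(j-2)), D(0)=1, D(1)=0: D(2)=1, D(3)=2, D(4)=9, D(5)=44, D(6)=265, D(7)=1854.
Total: 31824 x 1854.

Final answer: C(18,11) D(7) = 59001696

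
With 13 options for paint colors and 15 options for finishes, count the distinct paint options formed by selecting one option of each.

By the multiplication principle: 13 x 15.

Final answer: 195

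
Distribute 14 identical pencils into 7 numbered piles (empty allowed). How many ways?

Stars and bars: C(n+k-1, k-1) = C(20,6).

Final answer: C(20,6) = 38760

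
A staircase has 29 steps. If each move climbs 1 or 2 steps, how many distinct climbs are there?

Let f(n) be the number of climbs. Removing the last move (1 or 2 steps) gives f(n) = f(n-1) + f(n-2); base cases f(1)=1, f(2)=2.
Building up term by term: f(1)=1, f(2)=2, f(3)=3, f(4)=5, f(5)=8, f(6)=13, f(7)=21, f(8)=34, f(9)=55, f(10)=89, f(11)=144, f(12)=233, f(13)=377, f(14)=610, f(15)=987, f(16)=1597, f(17)=2584, f(18)=4181, f(19)=6765, f(20)=10946, f(21)=17711, f(22)=28657, f(23)=46368, f(24)=75025, f(25)=121393, f(26)=196418, f(27)=317811, f(28)=514229, f(29)=832040.

Final answer: 832040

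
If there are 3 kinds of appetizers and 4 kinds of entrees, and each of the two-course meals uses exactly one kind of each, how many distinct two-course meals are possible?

By the multiplication principle: 3 x 4.

Final answer: 12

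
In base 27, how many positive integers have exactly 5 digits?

Leading digit: 26 options (nonzero). Other 4 digit(s): 27 options each.
Total: 26 x 27^4.

Final answer: 13817466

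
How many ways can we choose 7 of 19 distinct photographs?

C(19,7) = 19!/(7! x (19-7)!).

Final answer: C(19,7) = 50388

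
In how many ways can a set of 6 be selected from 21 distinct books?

C(21,6) = 21!/(6! x 15!).

Final answer: \binom{21}{6} = 54264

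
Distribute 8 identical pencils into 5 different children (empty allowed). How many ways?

Stars and bars: C(n+k-1, k-1) = C(12,4).

Final answer: C(12,4) = 495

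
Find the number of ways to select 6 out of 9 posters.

C(9,6) = 9!/(6! x (9-6)!).

Final answer: C(9,6) = 84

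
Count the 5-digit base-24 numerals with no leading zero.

These are the integers in [24^4, 24^5), so the count is 24^5 - 24^4 = 23 x 24^4.

Final answer: 7630848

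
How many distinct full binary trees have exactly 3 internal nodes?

This is counted by the nth Catalan number C_n. Here n = 3.
Using C_0 = 1 and C_(k+1) = C_k x 2(2k+1)/(k+2), build up term by term: C_1=1, C_2=2, C_3=5.

Final answer: C_{3} = 5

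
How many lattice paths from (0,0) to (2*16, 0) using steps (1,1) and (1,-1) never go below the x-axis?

Total monotonic paths to (16,16): C(32,16) = 601080390.
Paths that cross above y=x (reflection bijection): C(32,17) = 565722720.
Valid Dyck paths: 601080390 - 565722720.
(Check: C(32,16) - C(32,17) = C(32,16)/17, the Catalan number C_{16}.)

Final answer: C_{16} = 35357670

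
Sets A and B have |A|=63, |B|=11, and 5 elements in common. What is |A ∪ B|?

|A union B| = |A| + |B| - |A intersect B| = 63 + 11 - 5.

Final answer: 69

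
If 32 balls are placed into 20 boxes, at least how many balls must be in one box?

By the pigeonhole principle: ceiling(32/20).

Final answer: 2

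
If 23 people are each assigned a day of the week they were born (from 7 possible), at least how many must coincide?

There are 7 possible values for day of the week they were born. With 23 people and 7 categories, by pigeonhole: ceiling(23/7).

Final answer: 4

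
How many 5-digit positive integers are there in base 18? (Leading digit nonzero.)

Leading digit: 17 options (nonzero). Other 4 digit(s): 18 options each.
Total: 17 x 18^4.

Final answer: 1784592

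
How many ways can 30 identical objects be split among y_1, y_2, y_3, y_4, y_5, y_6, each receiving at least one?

Substitute y'_i = y_i - 1 (so y'_i >= 0). Then sum y'_i = 30 - 6 = 24.
Stars and bars: C(24+6-1, 6-1) = C(29,5).

Final answer: C(29,5) = 118755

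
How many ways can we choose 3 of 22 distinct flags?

C(22,3) = 22!/(3! x 19!).

Final answer: \binom{22}{3} = 1540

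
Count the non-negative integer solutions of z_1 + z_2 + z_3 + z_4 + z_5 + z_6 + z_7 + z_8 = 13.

Stars and bars with 13 stars and 7 bars:
C(13+8-1, 8-1) = C(20,7).

Final answer: C(20,7) = 77520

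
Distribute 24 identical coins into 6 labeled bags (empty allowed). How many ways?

Stars and bars: C(n+k-1, k-1) = C(29,5).

Final answer: C(29,5) = 118755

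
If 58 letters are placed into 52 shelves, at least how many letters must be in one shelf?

By the pigeonhole principle: ceiling(58/52).

Final answer: 2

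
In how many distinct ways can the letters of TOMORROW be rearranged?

Letters (M:1, O:3, R:2, T:1, W:1). Total letters: 8.
Permutations = 8!/(3! x 2!).

Final answer: 3360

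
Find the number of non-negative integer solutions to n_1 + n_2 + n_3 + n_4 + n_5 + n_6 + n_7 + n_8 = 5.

Stars and bars with 5 stars and 7 bars:
C(5+8-1, 8-1) = C(12,7).

Final answer: C(12,7) = 792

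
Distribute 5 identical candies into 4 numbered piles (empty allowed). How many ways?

Stars and bars: C(n+k-1, k-1) = C(8,3).

Final answer: C(8,3) = 56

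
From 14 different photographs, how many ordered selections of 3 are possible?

P(14,3) = 14!/(14-3)! = 14!/11!.

Final answer: P(14,3) = 2184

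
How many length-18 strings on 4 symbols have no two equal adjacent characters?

First character: 4 choices. Each subsequent: 3 choices (must differ from the previous one).
Total: 4 x 3^17.

Final answer: 4 x 3^{17} = 516560652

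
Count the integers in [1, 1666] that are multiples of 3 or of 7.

Multiples of 3: 555. Multiples of 7: 238. Of both (lcm=21): 79.
By inclusion-exclusion: 555 + 238 - 79.

Final answer: 714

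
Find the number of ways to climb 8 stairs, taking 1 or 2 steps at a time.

Let f(n) be the number of climbs. Removing the last move (1 or 2 steps) gives f(n) = f(n-1) + f(n-2); base cases f(1)=1, f(2)=2.
Building up term by term: f(1)=1, f(2)=2, f(3)=3, f(4)=5, f(5)=8, f(6)=13, f(7)=21, f(8)=34.

Final answer: 34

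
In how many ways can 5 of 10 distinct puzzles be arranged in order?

P(10,5) = 10!/(10-5)! = 10!/5!.

Final answer: P(10,5) = 30240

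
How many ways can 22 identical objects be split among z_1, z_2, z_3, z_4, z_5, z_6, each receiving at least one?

Substitute z'_i = z_i - 1 (so z'_i >= 0). Then sum z'_i = 22 - 6 = 16.
Stars and bars: C(16+6-1, 6-1) = C(21,5).

Final answer: C(21,5) = 20349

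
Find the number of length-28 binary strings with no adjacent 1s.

Let a(n) count valid strings. If the last bit is 0 the prefix is any valid string of length n-1; if it is 1 the string must end in 01 with a valid prefix of length n-2. So a(n) = a(n-1) + a(n-2), a(1)=2, a(2)=3.
Iterating the recurrence: a(1)=2, a(2)=3, a(3)=5, a(4)=8, a(5)=13, a(6)=21, a(7)=34, a(8)=55, a(9)=89, a(10)=144, a(11)=233, a(12)=377, a(13)=610, a(14)=987, a(15)=1597, a(16)=2584, a(17)=4181, a(18)=6765, a(19)=10946, a(20)=17711, a(21)=28657, a(22)=46368, a(23)=75025, a(24)=121393, a(25)=196418, a(26)=317811, a(27)=514229, a(28)=832040.

Final answer: 832040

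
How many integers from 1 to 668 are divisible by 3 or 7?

Multiples of 3: 222. Multiples of 7: 95. Of both (lcm=21): 31.
By inclusion-exclusion: 222 + 95 - 31.

Final answer: 286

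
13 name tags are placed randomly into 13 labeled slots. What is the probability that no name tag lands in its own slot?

Derangements satisfy D(n) = (n-1)(D(n-1) + D(n-2)), starting from D(0)=1, D(1)=0.
Building up: D(2)=1, D(3)=2, D(4)=9, D(5)=44, D(6)=265, D(7)=1854, D(8)=14833, D(9)=133496, D(10)=1334961, D(11)=14684570, D(12)=176214841, D(13)=2290792932.
Total arrangements: 13! = 6227020800.
Probability = D(13)/13! = 63633137/172972800.

Final answer: D(13)/13! = 2290792932/6227020800 = 0.367879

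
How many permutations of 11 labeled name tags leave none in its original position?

Derangements satisfy D(n) = (n-1)(D(n-1) + D(n-2)), starting from D(0)=1, D(1)=0.
D(2) = 1 x (0 + 1) = 1
D(3) = 2 x (1 + 0) = 2
D(4) = 3 x (2 + 1) = 9
D(5) = 4 x (9 + 2) = 44
D(6) = 5 x (44 + 9) = 265
D(7) = 6 x (265 + 44) = 1854
D(8) = 7 x (1854 + 265) = 14833
D(9) = 8 x (14833 + 1854) = 133496
D(10) = 9 x (133496 + 14833) = 1334961
D(11) = 10 x (D(10) + D(9)) = 10 x (1334961 + 133496)

Final answer: D(11) = 14684570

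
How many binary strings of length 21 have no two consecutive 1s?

Classify by the final bit: ...0 gives a(n-1) strings, ...01 gives a(n-2) strings. Thus a(n) = a(n-1) + a(n-2) with a(1)=2, a(2)=3.
Iterating the recurrence: a(1)=2, a(2)=3, a(3)=5, a(4)=8, a(5)=13, a(6)=21, a(7)=34, a(8)=55, a(9)=89, a(10)=144, a(11)=233, a(12)=377, a(13)=610, a(14)=987, a(15)=1597, a(16)=2584, a(17)=4181, a(18)=6765, a(19)=10946, a(20)=17711, a(21)=28657.

Final answer: 28657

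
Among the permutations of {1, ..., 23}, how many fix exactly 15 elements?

Choose which 15 elements are fixed: C(23,15) = 490314.
Derange the remaining 8 using D(j) = (j-1)(D(j-1) + D(j-2)), D(0)=1, D(1)=0: D(2)=1, D(3)=2, D(4)=9, D(5)=44, D(6)=265, D(7)=1854, D(8)=14833.
Total: 490314 x 14833.

Final answer: C(23,15) D(8) = 7272827562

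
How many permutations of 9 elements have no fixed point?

Derangements satisfy D(n) = (n-1)(D(n-1) + D(n-2)), starting from D(0)=1, D(1)=0.
D(2) = 1 x (0 + 1) = 1
D(3) = 2 x (1 + 0) = 2
D(4) = 3 x (2 + 1) = 9
D(5) = 4 x (9 + 2) = 44
D(6) = 5 x (44 + 9) = 265
D(7) = 6 x (265 + 44) = 1854
D(8) = 7 x (1854 + 265) = 14833
D(9) = 8 x (D(8) + D(7)) = 8 x (14833 + 1854)

Final answer: D(9) = 133496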